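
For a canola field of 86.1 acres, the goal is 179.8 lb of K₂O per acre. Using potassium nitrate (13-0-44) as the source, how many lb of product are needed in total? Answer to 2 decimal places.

Product per acre = 179.8 / 44% = 408.636 lb.
Total product = 408.636 × 86.1 = 35183.591 lb.

35183.59 lb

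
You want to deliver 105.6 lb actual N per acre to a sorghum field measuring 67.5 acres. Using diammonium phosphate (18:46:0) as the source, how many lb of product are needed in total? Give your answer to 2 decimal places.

Product per acre = 105.6 / 18% = 586.667 lb.
Total product = 586.667 × 67.5 = 39600 lb.

39600.00 lb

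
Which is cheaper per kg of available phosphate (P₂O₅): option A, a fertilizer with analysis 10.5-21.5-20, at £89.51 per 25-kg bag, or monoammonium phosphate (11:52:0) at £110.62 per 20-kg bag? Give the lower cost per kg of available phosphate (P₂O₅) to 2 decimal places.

option A: P₂O₅ per bag = 25 × 21.5% = 5.375 kg; cost = 89.51 / 5.375 = £16.6530/kg P₂O₅.
monoammonium phosphate: P₂O₅ per bag = 20 × 52% = 10.4 kg; cost = 110.62 / 10.4 = £10.6365/kg P₂O₅.
monoammonium phosphate is cheaper.

£10.64 per kg P₂O₅ (monoammonium phosphate)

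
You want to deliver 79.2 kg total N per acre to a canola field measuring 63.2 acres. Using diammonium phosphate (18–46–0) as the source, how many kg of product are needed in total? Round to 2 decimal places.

27808.00 kg

Product per acre = 79.2 / 18% = 440 kg.
Total product = 440 × 63.2 = 27808 kg.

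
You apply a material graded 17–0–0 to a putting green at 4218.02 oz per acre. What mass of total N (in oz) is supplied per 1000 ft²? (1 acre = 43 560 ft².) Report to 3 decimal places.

nitrogen per acre = 4218.02 × 17% = 717.063 oz.
Convert to per 1000 ft²: 717.063 × 0.0229568 = 16.4615 oz.

16.462 oz N per thousand sq ft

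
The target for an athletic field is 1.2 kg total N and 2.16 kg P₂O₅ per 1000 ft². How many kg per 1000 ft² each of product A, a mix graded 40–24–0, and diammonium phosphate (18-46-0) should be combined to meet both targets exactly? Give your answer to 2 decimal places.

With a, b = kg per 1000 ft² of product A and diammonium phosphate:
N: 0.4·a + 0.18·b = 1.2
P₂O₅: 0.24·a + 0.46·b = 2.16
Eliminate a: (row1) − 0.4/0.24·(row2) → -0.586667·b = -2.4, so b = 4.09091.
Back-substitute: a = (1.2 − 0.18·4.09091) / 0.4 = 1.15909.

1.16 kg product A, 4.09 kg diammonium phosphate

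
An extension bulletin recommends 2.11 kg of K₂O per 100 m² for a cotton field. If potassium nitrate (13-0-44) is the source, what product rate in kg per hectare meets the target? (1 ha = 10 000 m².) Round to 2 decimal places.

479.55 kg of product per hectare

Product per 100 m² = 2.11 / 44% = 4.79545 kg.
Convert to per hectare: 4.79545 × 100 = 479.545 kg.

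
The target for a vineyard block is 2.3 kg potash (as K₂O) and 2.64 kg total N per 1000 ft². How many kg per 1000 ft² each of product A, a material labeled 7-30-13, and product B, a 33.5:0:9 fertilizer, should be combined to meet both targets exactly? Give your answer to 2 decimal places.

14.31 kg product A, 4.89 kg product B

Per-1000 ft² balance (a = product A, b = product B):
K₂O: 0.13·a + 0.09·b = 2.3
N: 0.07·a + 0.335·b = 2.64
Eliminate a: (row1) − 0.13/0.07·(row2) → -0.532143·b = -2.60286, so b = 4.89128.
Back-substitute: a = (2.3 − 0.09·4.89128) / 0.13 = 14.306.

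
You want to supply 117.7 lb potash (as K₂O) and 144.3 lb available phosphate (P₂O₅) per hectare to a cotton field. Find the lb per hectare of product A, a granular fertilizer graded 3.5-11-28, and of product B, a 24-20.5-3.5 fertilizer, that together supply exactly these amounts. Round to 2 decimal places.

356.27 lb product A, 512.74 lb product B

Let a = lb of product A, b = lb of product B (per hectare).
K₂O: 0.28·a + 0.035·b = 117.7
P₂O₅: 0.11·a + 0.205·b = 144.3
Eliminate b: (row1) − 0.035/0.205·(row2) → 0.26122·a = 93.0634, so a = 356.265.
Then b = (144.3 − 0.11·356.265) / 0.205 = 512.736.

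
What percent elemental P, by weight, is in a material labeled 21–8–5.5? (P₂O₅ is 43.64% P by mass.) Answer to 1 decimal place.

%P = 8 × 0.4364 = 3.4912%.

3.5% P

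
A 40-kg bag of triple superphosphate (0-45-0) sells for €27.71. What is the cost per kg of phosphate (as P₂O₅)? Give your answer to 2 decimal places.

€1.54 per kg P₂O₅

P₂O₅ in bag = 40 × 45% = 18 kg.
Cost per kg P₂O₅ = €27.71 / 18 = €1.5394.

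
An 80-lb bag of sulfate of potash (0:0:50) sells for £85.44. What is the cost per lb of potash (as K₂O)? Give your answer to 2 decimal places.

K₂O in bag = 80 × 50% = 40 lb.
Cost per lb K₂O = £85.44 / 40 = £2.1360.

£2.14 per lb K₂O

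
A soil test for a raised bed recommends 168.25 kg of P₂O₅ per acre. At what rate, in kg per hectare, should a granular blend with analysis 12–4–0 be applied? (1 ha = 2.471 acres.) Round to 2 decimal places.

Product per acre = 168.25 / 4% = 4206.25 kg.
Convert to per hectare: 4206.25 × 2.471 = 10393.644 kg.

10393.64 kg of product per hectare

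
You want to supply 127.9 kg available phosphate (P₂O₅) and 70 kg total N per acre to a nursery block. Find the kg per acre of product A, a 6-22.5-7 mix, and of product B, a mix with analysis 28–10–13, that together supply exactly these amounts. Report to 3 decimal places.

505.474 kg product A, 141.684 kg product B

Per-acre balance (a = product A, b = product B):
P₂O₅: 0.225·a + 0.1·b = 127.9
N: 0.06·a + 0.28·b = 70
Solving simultaneously: a = 505.4737, b = 141.6842.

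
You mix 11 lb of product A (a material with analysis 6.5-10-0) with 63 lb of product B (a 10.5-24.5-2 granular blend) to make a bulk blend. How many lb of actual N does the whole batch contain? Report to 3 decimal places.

7.330 lb N

N mass = 6.5%×11 + 10.5%×63 = 7.33 lb.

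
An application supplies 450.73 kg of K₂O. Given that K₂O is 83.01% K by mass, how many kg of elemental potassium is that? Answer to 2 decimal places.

374.15 kg K

K = 450.73 × 0.8301 = 374.151 kg.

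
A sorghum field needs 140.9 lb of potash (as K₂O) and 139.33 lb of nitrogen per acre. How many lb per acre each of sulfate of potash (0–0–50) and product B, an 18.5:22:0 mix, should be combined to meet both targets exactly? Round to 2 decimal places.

281.80 lb sulfate of potash, 753.14 lb product B

With a, b = lb per acre of sulfate of potash and product B:
K₂O: 0.5·a + 0·b = 140.9
N: 0·a + 0.185·b = 139.33
Solving simultaneously: a = 281.8, b = 753.135.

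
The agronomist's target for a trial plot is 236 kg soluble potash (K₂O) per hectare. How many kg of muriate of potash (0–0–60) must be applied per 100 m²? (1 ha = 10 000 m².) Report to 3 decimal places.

Product per hectare = 236 / 60% = 393.333 kg.
Convert to per 100 m²: 393.333 × 0.01 = 3.93333 kg.

3.933 kg of product per hundred sq m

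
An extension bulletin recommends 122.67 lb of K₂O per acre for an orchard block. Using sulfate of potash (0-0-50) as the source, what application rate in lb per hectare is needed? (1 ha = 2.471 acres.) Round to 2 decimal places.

Product per acre = 122.67 / 50% = 245.34 lb.
Convert to per hectare: 245.34 × 2.471 = 606.235 lb.

606.24 lb of product per hectare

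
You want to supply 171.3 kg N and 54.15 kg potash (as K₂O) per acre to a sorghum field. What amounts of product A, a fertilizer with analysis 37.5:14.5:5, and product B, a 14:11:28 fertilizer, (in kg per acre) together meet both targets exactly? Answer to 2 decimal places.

With a, b = kg per acre of product A and product B:
N: 0.375·a + 0.14·b = 171.3
K₂O: 0.05·a + 0.28·b = 54.15
Eliminate a: (row1) − 0.375/0.05·(row2) → -1.96·b = -234.825, so b = 119.809.
Back-substitute: a = (171.3 − 0.14·119.809) / 0.375 = 412.071.

412.07 kg product A, 119.81 kg product B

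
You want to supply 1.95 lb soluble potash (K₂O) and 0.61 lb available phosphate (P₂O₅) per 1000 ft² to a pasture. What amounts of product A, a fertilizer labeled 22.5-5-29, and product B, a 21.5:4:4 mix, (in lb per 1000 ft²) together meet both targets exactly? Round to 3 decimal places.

5.583 lb product A, 8.271 lb product B

Let a = lb of product A, b = lb of product B (per 1000 ft²).
K₂O: 0.29·a + 0.04·b = 1.95
P₂O₅: 0.05·a + 0.04·b = 0.61
From row1: a = (1.95 − 0.04·b) / 0.29.
Into row2: 0.05·(1.95 − 0.04·b)/0.29 + 0.04·b = 0.61 → b = 8.27083, a = 5.58333.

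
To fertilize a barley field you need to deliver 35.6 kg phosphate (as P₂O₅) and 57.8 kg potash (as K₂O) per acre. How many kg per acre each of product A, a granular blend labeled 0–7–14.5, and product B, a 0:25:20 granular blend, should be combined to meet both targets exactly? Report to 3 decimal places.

329.438 kg product A, 50.157 kg product B

Let a = kg of product A, b = kg of product B (per acre).
P₂O₅: 0.07·a + 0.25·b = 35.6
K₂O: 0.145·a + 0.2·b = 57.8
Eliminate a: (row1) − 0.07/0.145·(row2) → 0.153448·b = 7.69655, so b = 50.1573.
Back-substitute: a = (35.6 − 0.25·50.1573) / 0.07 = 329.4382.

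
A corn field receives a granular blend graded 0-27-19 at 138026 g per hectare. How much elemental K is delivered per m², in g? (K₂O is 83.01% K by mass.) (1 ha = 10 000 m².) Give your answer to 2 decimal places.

K₂O per hectare = 138026 × 19% = 26224.9 g.
Elemental K = 26224.9 × 0.8301 = 21769.3 g per hectare.
Convert to per m²: 21769.3 × 0.0001 = 2.17693 g.

2.18 g K per sq m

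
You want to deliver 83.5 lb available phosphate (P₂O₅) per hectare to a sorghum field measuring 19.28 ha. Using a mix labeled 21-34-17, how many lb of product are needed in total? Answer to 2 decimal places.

4734.94 lb

Product per hectare = 83.5 / 34% = 245.588 lb.
Total product = 245.588 × 19.28 = 4734.941 lb.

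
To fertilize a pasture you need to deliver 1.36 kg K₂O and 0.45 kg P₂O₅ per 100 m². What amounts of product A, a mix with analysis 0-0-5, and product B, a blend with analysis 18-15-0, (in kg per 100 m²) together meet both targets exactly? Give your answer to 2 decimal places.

27.20 kg product A, 3.00 kg product B

With a, b = kg per 100 m² of product A and product B:
K₂O: 0.05·a + 0·b = 1.36
P₂O₅: 0·a + 0.15·b = 0.45
Solving simultaneously: a = 27.2, b = 3.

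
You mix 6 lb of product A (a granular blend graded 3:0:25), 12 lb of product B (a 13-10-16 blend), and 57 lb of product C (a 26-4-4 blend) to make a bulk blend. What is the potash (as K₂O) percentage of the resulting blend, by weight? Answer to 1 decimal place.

7.6% K₂O

Total mass = 6 + 12 + 57 = 75 lb.
K₂O mass = 25%×6 + 16%×12 + 4%×57 = 5.7 lb.
% K₂O = 5.7 / 75 = 7.6%.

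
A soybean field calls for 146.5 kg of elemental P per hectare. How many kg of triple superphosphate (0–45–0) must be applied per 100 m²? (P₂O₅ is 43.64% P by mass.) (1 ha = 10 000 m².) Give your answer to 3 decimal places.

7.460 kg of product per hundred sq m

As P₂O₅: 146.5 / 0.4364 = 335.701 kg per hectare.
Product per hectare = 335.701 / 45% = 746.003 kg.
Convert to per 100 m²: 746.003 × 0.01 = 7.46003 kg.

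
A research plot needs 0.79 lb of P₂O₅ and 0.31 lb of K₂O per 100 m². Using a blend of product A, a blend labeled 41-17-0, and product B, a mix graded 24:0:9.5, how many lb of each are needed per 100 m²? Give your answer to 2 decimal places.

Let a = lb of product A, b = lb of product B (per 100 m²).
P₂O₅: 0.17·a + 0·b = 0.79
K₂O: 0·a + 0.095·b = 0.31
Solving simultaneously: a = 4.64706, b = 3.26316.

4.65 lb product A, 3.26 lb product B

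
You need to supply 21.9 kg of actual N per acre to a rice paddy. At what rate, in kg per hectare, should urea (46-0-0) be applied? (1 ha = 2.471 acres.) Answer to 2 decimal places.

Product per acre = 21.9 / 46% = 47.6087 kg.
Convert to per hectare: 47.6087 × 2.471 = 117.641 kg.

117.64 kg of product per hectare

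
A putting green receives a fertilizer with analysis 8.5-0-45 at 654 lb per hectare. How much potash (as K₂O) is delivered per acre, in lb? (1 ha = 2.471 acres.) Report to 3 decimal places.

119.102 lb K₂O per acre

K₂O per hectare = 654 × 45% = 294.3 lb.
Convert to per acre: 294.3 × 0.404694 = 119.1016 lb.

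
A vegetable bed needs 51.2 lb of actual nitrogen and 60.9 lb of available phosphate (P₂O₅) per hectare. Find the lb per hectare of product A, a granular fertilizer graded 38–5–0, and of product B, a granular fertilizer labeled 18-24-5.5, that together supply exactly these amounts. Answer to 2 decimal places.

16.13 lb product A, 250.39 lb product B

With a, b = lb per hectare of product A and product B:
N: 0.38·a + 0.18·b = 51.2
P₂O₅: 0.05·a + 0.24·b = 60.9
From row1: a = (51.2 − 0.18·b) / 0.38.
Into row2: 0.05·(51.2 − 0.18·b)/0.38 + 0.24·b = 60.9 → b = 250.389, a = 16.1314.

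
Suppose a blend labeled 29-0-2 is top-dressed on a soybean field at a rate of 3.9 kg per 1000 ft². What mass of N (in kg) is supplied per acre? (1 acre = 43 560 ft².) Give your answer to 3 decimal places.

49.266 kg N per acre

nitrogen per 1000 ft² = 3.9 × 29% = 1.131 kg.
Convert to per acre: 1.131 × 43.56 = 49.2664 kg.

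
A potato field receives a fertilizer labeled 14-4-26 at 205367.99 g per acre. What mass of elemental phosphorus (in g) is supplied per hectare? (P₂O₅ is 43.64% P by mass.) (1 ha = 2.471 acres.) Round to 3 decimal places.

P₂O₅ per acre = 205367.99 × 4% = 8214.72 g.
Elemental P = 8214.72 × 0.4364 = 3584.9 g per acre.
Convert to per hectare: 3584.9 × 2.471 = 8858.2969 g.

8858.297 g P per hectare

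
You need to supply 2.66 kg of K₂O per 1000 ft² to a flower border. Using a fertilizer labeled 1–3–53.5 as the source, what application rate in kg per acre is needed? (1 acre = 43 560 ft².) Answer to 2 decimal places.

Product per 1000 ft² = 2.66 / 53.5% = 4.97196 kg.
Convert to per acre: 4.97196 × 43.56 = 216.579 kg.

216.58 kg of product per acre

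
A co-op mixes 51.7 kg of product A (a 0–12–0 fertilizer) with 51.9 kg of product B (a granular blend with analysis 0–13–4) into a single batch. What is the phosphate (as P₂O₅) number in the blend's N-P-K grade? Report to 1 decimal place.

12.5% P₂O₅

Total mass = 51.7 + 51.9 = 103.6 kg.
P₂O₅ mass = 12%×51.7 + 13%×51.9 = 12.951 kg.
% P₂O₅ = 12.951 / 103.6 = 12.501%.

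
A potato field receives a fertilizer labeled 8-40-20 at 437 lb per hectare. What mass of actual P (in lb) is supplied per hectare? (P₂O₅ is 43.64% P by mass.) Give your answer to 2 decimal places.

P₂O₅ per hectare = 437 × 40% = 174.8 lb.
Elemental P = 174.8 × 0.4364 = 76.2827 lb per hectare.

76.28 lb P per hectare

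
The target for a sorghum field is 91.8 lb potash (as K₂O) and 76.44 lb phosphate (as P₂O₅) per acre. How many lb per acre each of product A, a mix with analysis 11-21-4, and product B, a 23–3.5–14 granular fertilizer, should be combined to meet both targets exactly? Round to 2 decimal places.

267.45 lb product A, 579.30 lb product B

With a, b = lb per acre of product A and product B:
K₂O: 0.04·a + 0.14·b = 91.8
P₂O₅: 0.21·a + 0.035·b = 76.44
Solving simultaneously: a = 267.45, b = 579.3.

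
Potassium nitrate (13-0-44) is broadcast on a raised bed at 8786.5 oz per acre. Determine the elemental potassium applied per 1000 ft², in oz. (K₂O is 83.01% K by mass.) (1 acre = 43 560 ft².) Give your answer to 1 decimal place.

73.7 oz K per thousand sq ft

K₂O per acre = 8786.5 × 44% = 3866.06 oz.
Elemental K = 3866.06 × 0.8301 = 3209.22 oz per acre.
Convert to per 1000 ft²: 3209.22 × 0.0229568 = 73.6735 oz.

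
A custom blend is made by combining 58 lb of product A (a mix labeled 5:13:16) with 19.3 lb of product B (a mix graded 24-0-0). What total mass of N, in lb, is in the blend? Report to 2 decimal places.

N mass = 5%×58 + 24%×19.3 = 7.532 lb.

7.53 lb N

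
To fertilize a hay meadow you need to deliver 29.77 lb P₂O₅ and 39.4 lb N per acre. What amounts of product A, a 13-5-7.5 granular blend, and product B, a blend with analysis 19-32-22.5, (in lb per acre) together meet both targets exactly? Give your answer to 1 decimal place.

216.6 lb product A, 59.2 lb product B

Let a = lb of product A, b = lb of product B (per acre).
P₂O₅: 0.05·a + 0.32·b = 29.77
N: 0.13·a + 0.19·b = 39.4
Eliminate b: (row1) − 0.32/0.19·(row2) → -0.168947·a = -36.5879, so a = 216.564.
Then b = (39.4 − 0.13·216.564) / 0.19 = 59.1931.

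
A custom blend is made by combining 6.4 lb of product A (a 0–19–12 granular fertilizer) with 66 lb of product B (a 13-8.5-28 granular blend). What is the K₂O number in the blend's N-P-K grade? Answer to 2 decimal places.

Total mass = 6.4 + 66 = 72.4 lb.
K₂O mass = 12%×6.4 + 28%×66 = 19.248 lb.
% K₂O = 19.248 / 72.4 = 26.5856%.

26.59% K₂O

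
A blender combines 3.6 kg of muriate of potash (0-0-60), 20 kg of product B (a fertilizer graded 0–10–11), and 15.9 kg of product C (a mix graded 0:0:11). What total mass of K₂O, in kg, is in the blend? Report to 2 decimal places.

K₂O mass = 60%×3.6 + 11%×20 + 11%×15.9 = 6.109 kg.

6.11 kg K₂O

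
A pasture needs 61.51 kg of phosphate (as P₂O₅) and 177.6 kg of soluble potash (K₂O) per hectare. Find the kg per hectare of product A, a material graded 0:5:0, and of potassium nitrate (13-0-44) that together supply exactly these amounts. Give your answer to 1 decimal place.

With a, b = kg per hectare of product A and potassium nitrate:
P₂O₅: 0.05·a + 0·b = 61.51
K₂O: 0·a + 0.44·b = 177.6
Solving simultaneously: a = 1230.2, b = 403.636.

1230.2 kg product A, 403.6 kg potassium nitrate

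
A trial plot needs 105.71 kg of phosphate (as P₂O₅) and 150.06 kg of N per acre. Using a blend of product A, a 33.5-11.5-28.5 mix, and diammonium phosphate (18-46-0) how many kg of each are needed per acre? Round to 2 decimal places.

With a, b = kg per acre of product A and diammonium phosphate:
P₂O₅: 0.115·a + 0.46·b = 105.71
N: 0.335·a + 0.18·b = 150.06
Eliminate b: (row1) − 0.46/0.18·(row2) → -0.741111·a = -277.777, so a = 374.811.
Then b = (150.06 − 0.335·374.811) / 0.18 = 136.102.

374.81 kg product A, 136.10 kg diammonium phosphate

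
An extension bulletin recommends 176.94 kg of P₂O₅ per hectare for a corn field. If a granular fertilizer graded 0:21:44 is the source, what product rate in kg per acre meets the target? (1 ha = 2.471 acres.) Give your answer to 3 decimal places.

Product per hectare = 176.94 / 21% = 842.571 kg.
Convert to per acre: 842.571 × 0.404694 = 340.98399 kg.

340.984 kg of product per acre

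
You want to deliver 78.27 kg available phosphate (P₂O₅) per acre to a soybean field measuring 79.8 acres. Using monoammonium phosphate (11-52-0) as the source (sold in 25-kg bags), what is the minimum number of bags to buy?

Product per acre = 78.27 / 52% = 150.519 kg.
Total product = 150.519 × 79.8 = 12011.4 kg.
Bags = ⌈12011.4 / 25⌉ = 481.

481 bags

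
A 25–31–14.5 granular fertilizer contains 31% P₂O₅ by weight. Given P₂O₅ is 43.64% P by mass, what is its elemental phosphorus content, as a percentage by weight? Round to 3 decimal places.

%P = 31 × 0.4364 = 13.5284%.

13.528% P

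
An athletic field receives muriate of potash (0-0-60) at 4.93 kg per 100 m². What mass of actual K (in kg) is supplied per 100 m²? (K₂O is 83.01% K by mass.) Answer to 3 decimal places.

K₂O per 100 m² = 4.93 × 60% = 2.958 kg.
Elemental K = 2.958 × 0.8301 = 2.45544 kg per 100 m².

2.455 kg K per hundred sq m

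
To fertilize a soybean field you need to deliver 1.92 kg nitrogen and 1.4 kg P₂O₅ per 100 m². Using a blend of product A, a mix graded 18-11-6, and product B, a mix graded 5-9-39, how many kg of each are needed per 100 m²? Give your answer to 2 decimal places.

Per-100 m² balance (a = product A, b = product B):
N: 0.18·a + 0.05·b = 1.92
P₂O₅: 0.11·a + 0.09·b = 1.4
Eliminate a: (row1) − 0.18/0.11·(row2) → -0.0972727·b = -0.370909, so b = 3.81308.
Back-substitute: a = (1.92 − 0.05·3.81308) / 0.18 = 9.60748.

9.61 kg product A, 3.81 kg product B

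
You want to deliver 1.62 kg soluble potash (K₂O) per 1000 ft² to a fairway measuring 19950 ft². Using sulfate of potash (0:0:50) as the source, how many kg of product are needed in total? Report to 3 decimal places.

64.638 kg

Product per 1000 ft² = 1.62 / 50% = 3.24 kg.
Total product = 3.24 × 19950 / 1000 = 64.638 kg.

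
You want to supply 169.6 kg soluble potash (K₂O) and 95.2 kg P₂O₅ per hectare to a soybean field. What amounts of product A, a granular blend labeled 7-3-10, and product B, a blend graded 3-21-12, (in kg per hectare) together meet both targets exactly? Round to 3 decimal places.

Let a = kg of product A, b = kg of product B (per hectare).
K₂O: 0.1·a + 0.12·b = 169.6
P₂O₅: 0.03·a + 0.21·b = 95.2
Solving simultaneously: a = 1390.3448, b = 254.7126.

1390.345 kg product A, 254.713 kg product B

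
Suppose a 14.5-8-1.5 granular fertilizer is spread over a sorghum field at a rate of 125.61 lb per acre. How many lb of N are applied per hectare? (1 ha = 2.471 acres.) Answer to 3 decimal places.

45.005 lb N per hectare

nitrogen per acre = 125.61 × 14.5% = 18.2135 lb.
Convert to per hectare: 18.2135 × 2.471 = 45.0054 lb.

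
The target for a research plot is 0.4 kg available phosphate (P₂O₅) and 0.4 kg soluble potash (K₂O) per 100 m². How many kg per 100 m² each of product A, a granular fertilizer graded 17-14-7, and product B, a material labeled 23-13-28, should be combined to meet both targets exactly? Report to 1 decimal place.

With a, b = kg per 100 m² of product A and product B:
P₂O₅: 0.14·a + 0.13·b = 0.4
K₂O: 0.07·a + 0.28·b = 0.4
From row1: a = (0.4 − 0.13·b) / 0.14.
Into row2: 0.07·(0.4 − 0.13·b)/0.14 + 0.28·b = 0.4 → b = 0.930233, a = 1.99336.

2.0 kg product A, 0.9 kg product B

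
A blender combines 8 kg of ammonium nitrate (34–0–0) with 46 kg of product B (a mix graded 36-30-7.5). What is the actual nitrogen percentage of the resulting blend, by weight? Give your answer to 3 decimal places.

Total mass = 8 + 46 = 54 kg.
N mass = 34%×8 + 36%×46 = 19.28 kg.
% N = 19.28 / 54 = 35.7037%.

35.704% N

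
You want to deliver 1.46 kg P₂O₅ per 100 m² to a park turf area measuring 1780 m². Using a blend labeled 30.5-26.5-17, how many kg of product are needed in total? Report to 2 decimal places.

98.07 kg

Product per 100 m² = 1.46 / 26.5% = 5.50943 kg.
Total product = 5.50943 × 1780 / 100 = 98.0679 kg.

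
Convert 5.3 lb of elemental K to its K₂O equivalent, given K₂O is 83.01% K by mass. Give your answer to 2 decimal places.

K₂O = 5.3 / 0.8301 = 6.38477 lb.

6.38 lb K₂O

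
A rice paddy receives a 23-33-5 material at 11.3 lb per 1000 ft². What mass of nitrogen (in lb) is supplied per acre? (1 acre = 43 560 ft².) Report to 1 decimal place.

113.2 lb N per acre

nitrogen per 1000 ft² = 11.3 × 23% = 2.599 lb.
Convert to per acre: 2.599 × 43.56 = 113.212 lb.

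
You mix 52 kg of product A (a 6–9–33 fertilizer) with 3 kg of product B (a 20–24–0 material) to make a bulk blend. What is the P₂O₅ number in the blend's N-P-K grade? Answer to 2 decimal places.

Total mass = 52 + 3 = 55 kg.
P₂O₅ mass = 9%×52 + 24%×3 = 5.4 kg.
% P₂O₅ = 5.4 / 55 = 9.81818%.

9.82% P₂O₅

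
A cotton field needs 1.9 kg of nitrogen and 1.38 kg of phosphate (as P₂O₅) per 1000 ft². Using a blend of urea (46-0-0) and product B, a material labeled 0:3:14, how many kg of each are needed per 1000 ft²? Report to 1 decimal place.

With a, b = kg per 1000 ft² of urea and product B:
N: 0.46·a + 0·b = 1.9
P₂O₅: 0·a + 0.03·b = 1.38
Solving simultaneously: a = 4.13043, b = 46.

4.1 kg urea, 46.0 kg product B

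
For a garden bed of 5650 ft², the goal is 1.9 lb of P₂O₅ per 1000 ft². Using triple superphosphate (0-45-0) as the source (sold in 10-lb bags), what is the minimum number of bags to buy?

Product per 1000 ft² = 1.9 / 45% = 4.22222 lb.
Total product = 4.22222 × 5650 / 1000 = 23.8556 lb.
Bags = ⌈23.8556 / 10⌉ = 3.

3 bags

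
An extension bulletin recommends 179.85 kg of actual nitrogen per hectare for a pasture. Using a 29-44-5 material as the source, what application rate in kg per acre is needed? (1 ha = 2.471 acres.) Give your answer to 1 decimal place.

251.0 kg of product per acre

Product per hectare = 179.85 / 29% = 620.172 kg.
Convert to per acre: 620.172 × 0.404694 = 250.98 kg.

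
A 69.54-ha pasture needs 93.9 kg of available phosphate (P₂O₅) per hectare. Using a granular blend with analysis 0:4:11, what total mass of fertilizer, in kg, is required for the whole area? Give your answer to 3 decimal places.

163245.150 kg

Product per hectare = 93.9 / 4% = 2347.5 kg.
Total product = 2347.5 × 69.54 = 163245.15 kg.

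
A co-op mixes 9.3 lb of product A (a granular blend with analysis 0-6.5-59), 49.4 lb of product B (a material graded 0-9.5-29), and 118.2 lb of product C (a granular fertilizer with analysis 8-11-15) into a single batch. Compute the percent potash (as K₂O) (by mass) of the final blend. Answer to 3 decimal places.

Total mass = 9.3 + 49.4 + 118.2 = 176.9 lb.
K₂O mass = 59%×9.3 + 29%×49.4 + 15%×118.2 = 37.543 lb.
% K₂O = 37.543 / 176.9 = 21.2227%.

21.223% K₂O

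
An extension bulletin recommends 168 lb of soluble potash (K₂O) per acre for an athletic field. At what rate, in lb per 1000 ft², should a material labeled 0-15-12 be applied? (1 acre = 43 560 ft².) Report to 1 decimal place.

Product per acre = 168 / 12% = 1400 lb.
Convert to per 1000 ft²: 1400 × 0.0229568 = 32.1396 lb.

32.1 lb of product per thousand sq ft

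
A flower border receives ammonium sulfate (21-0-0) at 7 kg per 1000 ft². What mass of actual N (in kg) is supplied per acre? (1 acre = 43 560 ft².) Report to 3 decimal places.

64.033 kg N per acre

nitrogen per 1000 ft² = 7 × 21% = 1.47 kg.
Convert to per acre: 1.47 × 43.56 = 64.0332 kg.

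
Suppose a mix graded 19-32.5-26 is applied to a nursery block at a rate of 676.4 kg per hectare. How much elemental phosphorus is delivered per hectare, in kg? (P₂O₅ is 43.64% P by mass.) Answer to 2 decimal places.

P₂O₅ per hectare = 676.4 × 32.5% = 219.83 kg.
Elemental P = 219.83 × 0.4364 = 95.9338 kg per hectare.

95.93 kg P per hectare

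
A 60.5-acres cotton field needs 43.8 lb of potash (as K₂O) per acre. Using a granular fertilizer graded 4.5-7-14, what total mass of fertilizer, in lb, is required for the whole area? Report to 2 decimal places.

Product per acre = 43.8 / 14% = 312.857 lb.
Total product = 312.857 × 60.5 = 18927.857 lb.

18927.86 lb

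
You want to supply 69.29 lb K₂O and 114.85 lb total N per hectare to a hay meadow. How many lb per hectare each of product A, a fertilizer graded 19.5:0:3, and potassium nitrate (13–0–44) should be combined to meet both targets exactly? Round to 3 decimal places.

507.037 lb product A, 122.907 lb potassium nitrate

Per-hectare balance (a = product A, b = potassium nitrate):
K₂O: 0.03·a + 0.44·b = 69.29
N: 0.195·a + 0.13·b = 114.85
Eliminate a: (row1) − 0.03/0.195·(row2) → 0.42·b = 51.6208, so b = 122.9066.
Back-substitute: a = (69.29 − 0.44·122.9066) / 0.03 = 507.0366.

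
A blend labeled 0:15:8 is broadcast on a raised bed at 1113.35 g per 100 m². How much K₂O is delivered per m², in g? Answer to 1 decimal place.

0.9 g K₂O per sq m

K₂O per 100 m² = 1113.35 × 8% = 89.068 g.
Convert to per m²: 89.068 × 0.01 = 0.89068 g.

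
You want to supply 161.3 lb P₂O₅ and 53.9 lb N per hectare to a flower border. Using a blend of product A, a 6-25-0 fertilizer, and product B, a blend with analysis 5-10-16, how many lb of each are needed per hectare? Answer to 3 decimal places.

411.538 lb product A, 584.154 lb product B

Per-hectare balance (a = product A, b = product B):
P₂O₅: 0.25·a + 0.1·b = 161.3
N: 0.06·a + 0.05·b = 53.9
Solving simultaneously: a = 411.53846, b = 584.1538.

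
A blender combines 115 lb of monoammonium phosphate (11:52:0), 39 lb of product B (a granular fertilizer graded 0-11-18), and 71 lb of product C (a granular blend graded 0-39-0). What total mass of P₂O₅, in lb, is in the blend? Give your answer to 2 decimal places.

P₂O₅ mass = 52%×115 + 11%×39 + 39%×71 = 91.78 lb.

91.78 lb P₂O₅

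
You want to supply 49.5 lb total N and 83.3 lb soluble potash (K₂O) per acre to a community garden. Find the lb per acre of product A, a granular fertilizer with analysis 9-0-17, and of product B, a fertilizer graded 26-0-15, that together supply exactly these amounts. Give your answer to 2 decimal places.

463.62 lb product A, 29.90 lb product B

Per-acre balance (a = product A, b = product B):
N: 0.09·a + 0.26·b = 49.5
K₂O: 0.17·a + 0.15·b = 83.3
Solving simultaneously: a = 463.616, b = 29.9023.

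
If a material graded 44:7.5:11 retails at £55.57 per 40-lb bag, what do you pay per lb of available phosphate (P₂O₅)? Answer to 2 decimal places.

P₂O₅ in bag = 40 × 7.5% = 3 lb.
Cost per lb P₂O₅ = £55.57 / 3 = £18.5233.

£18.52 per lb P₂O₅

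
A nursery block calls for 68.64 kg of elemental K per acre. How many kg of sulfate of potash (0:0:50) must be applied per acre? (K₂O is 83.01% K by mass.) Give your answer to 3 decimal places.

As K₂O: 68.64 / 0.8301 = 82.6888 kg per acre.
Product per acre = 82.6888 / 50% = 165.3777 kg.

165.378 kg of product per acre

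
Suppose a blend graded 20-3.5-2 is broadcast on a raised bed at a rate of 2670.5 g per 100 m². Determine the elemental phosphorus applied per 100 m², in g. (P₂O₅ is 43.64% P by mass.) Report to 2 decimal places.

P₂O₅ per 100 m² = 2670.5 × 3.5% = 93.4675 g.
Elemental P = 93.4675 × 0.4364 = 40.7892 g per 100 m².

40.79 g P per hundred sq m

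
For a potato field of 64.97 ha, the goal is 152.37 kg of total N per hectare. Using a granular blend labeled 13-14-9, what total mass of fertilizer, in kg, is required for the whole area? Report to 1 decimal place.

76149.8 kg

Product per hectare = 152.37 / 13% = 1172.08 kg.
Total product = 1172.08 × 64.97 = 76149.84 kg.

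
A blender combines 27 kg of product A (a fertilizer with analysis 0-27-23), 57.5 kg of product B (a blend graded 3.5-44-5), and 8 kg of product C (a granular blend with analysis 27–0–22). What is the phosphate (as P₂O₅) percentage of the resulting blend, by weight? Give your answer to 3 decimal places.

Total mass = 27 + 57.5 + 8 = 92.5 kg.
P₂O₅ mass = 27%×27 + 44%×57.5 + 0%×8 = 32.59 kg.
% P₂O₅ = 32.59 / 92.5 = 35.2324%.

35.232% P₂O₅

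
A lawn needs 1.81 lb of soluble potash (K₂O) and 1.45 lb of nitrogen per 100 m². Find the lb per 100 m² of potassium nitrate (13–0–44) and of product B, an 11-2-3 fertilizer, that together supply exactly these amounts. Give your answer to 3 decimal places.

With a, b = lb per 100 m² of potassium nitrate and product B:
K₂O: 0.44·a + 0.03·b = 1.81
N: 0.13·a + 0.11·b = 1.45
Eliminate b: (row1) − 0.03/0.11·(row2) → 0.404545·a = 1.41455, so a = 3.49663.
Then b = (1.45 − 0.13·3.49663) / 0.11 = 9.04944.

3.497 lb potassium nitrate, 9.049 lb product B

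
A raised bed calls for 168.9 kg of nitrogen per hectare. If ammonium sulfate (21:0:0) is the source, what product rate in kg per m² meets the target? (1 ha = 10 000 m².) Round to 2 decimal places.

0.08 kg of product per sq m

Product per hectare = 168.9 / 21% = 804.286 kg.
Convert to per m²: 804.286 × 0.0001 = 0.0804286 kg.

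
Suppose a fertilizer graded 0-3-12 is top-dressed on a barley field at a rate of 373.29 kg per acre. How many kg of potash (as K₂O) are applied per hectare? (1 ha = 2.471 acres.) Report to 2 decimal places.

110.69 kg K₂O per hectare

K₂O per acre = 373.29 × 12% = 44.7948 kg.
Convert to per hectare: 44.7948 × 2.471 = 110.688 kg.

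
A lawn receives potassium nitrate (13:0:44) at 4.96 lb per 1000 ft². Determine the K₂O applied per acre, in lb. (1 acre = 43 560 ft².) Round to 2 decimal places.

K₂O per 1000 ft² = 4.96 × 44% = 2.1824 lb.
Convert to per acre: 2.1824 × 43.56 = 95.0653 lb.

95.07 lb K₂O per acre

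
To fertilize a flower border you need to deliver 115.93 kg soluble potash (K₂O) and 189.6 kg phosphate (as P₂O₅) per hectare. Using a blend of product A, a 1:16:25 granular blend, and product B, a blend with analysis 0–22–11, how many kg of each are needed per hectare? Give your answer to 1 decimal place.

124.3 kg product A, 771.4 kg product B

Per-hectare balance (a = product A, b = product B):
K₂O: 0.25·a + 0.11·b = 115.93
P₂O₅: 0.16·a + 0.22·b = 189.6
From row1: a = (115.93 − 0.11·b) / 0.25.
Into row2: 0.16·(115.93 − 0.11·b)/0.25 + 0.22·b = 189.6 → b = 771.422, a = 124.294.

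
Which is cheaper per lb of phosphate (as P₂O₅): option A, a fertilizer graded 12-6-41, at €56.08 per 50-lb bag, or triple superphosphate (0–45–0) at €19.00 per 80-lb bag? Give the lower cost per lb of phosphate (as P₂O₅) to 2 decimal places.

€0.53 per lb P₂O₅ (triple superphosphate)

option A: P₂O₅ per bag = 50 × 6% = 3 lb; cost = 56.08 / 3 = €18.6933/lb P₂O₅.
triple superphosphate: P₂O₅ per bag = 80 × 45% = 36 lb; cost = 19.00 / 36 = €0.5278/lb P₂O₅.
triple superphosphate is cheaper.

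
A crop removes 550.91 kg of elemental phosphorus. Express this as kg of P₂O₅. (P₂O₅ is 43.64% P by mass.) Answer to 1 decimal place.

1262.4 kg P₂O₅

P₂O₅ = 550.91 / 0.4364 = 1262.397 kg.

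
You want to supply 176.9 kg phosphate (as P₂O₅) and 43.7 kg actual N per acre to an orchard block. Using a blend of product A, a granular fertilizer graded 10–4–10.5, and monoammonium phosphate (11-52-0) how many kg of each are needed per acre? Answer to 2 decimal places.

68.59 kg product A, 334.92 kg monoammonium phosphate

Let a = kg of product A, b = kg of monoammonium phosphate (per acre).
P₂O₅: 0.04·a + 0.52·b = 176.9
N: 0.1·a + 0.11·b = 43.7
From row1: a = (176.9 − 0.52·b) / 0.04.
Into row2: 0.1·(176.9 − 0.52·b)/0.04 + 0.11·b = 43.7 → b = 334.916, a = 68.5924.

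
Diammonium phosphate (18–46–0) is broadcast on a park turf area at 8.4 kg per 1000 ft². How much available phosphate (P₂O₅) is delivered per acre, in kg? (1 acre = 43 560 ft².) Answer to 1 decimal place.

168.3 kg P₂O₅ per acre

P₂O₅ per 1000 ft² = 8.4 × 46% = 3.864 kg.
Convert to per acre: 3.864 × 43.56 = 168.316 kg.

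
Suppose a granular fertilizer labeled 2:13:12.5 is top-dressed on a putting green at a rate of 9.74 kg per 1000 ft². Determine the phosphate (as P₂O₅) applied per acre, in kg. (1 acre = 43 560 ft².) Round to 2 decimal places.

55.16 kg P₂O₅ per acre

P₂O₅ per 1000 ft² = 9.74 × 13% = 1.2662 kg.
Convert to per acre: 1.2662 × 43.56 = 55.1557 kg.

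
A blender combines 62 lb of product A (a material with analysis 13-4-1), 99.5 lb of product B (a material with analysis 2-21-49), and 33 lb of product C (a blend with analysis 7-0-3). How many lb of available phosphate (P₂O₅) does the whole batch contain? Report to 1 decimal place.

P₂O₅ mass = 4%×62 + 21%×99.5 + 0%×33 = 23.375 lb.

23.4 lb P₂O₅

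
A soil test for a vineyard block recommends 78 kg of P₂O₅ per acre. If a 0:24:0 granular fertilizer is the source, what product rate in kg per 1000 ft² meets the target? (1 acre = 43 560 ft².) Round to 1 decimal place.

7.5 kg of product per thousand sq ft

Product per acre = 78 / 24% = 325 kg.
Convert to per 1000 ft²: 325 × 0.0229568 = 7.46097 kg.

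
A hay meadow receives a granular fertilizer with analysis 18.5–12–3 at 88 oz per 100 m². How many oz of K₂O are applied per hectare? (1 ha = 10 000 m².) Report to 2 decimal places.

K₂O per 100 m² = 88 × 3% = 2.64 oz.
Convert to per hectare: 2.64 × 100 = 264 oz.

264.00 oz K₂O per hectare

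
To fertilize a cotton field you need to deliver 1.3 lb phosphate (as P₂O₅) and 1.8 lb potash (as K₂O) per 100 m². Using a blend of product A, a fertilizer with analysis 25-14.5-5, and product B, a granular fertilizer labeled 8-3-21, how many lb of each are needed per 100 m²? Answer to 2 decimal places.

7.56 lb product A, 6.77 lb product B

Let a = lb of product A, b = lb of product B (per 100 m²).
P₂O₅: 0.145·a + 0.03·b = 1.3
K₂O: 0.05·a + 0.21·b = 1.8
Solving simultaneously: a = 7.56477, b = 6.77029.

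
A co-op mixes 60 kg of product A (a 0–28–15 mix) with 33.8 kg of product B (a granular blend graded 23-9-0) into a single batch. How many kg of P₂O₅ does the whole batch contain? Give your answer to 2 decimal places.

P₂O₅ mass = 28%×60 + 9%×33.8 = 19.842 kg.

19.84 kg P₂O₅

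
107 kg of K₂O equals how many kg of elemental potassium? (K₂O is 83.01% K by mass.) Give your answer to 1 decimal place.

K = 107 × 0.8301 = 88.8207 kg.

88.8 kg K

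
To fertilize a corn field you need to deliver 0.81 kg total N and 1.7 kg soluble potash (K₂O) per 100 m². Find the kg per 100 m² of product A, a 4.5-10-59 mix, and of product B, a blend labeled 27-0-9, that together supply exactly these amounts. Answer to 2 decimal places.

Let a = kg of product A, b = kg of product B (per 100 m²).
N: 0.045·a + 0.27·b = 0.81
K₂O: 0.59·a + 0.09·b = 1.7
Eliminate b: (row1) − 0.27/0.09·(row2) → -1.725·a = -4.29, so a = 2.48696.
Then b = (1.7 − 0.59·2.48696) / 0.09 = 2.58551.

2.49 kg product A, 2.59 kg product B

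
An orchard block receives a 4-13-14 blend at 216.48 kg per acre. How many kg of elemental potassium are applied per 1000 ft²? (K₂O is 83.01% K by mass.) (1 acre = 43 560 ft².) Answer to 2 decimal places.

K₂O per acre = 216.48 × 14% = 30.3072 kg.
Elemental K = 30.3072 × 0.8301 = 25.158 kg per acre.
Convert to per 1000 ft²: 25.158 × 0.0229568 = 0.577548 kg.

0.58 kg K per thousand sq ft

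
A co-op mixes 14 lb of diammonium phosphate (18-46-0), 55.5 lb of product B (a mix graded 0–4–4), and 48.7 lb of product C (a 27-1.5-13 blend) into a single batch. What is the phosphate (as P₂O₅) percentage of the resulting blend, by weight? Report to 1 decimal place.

7.9% P₂O₅

Total mass = 14 + 55.5 + 48.7 = 118.2 lb.
P₂O₅ mass = 46%×14 + 4%×55.5 + 1.5%×48.7 = 9.3905 lb.
% P₂O₅ = 9.3905 / 118.2 = 7.94459%.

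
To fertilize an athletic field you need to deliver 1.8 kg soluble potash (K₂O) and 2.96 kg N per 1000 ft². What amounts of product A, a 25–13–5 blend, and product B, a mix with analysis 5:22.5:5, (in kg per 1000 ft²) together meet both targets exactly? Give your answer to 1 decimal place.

Per-1000 ft² balance (a = product A, b = product B):
K₂O: 0.05·a + 0.05·b = 1.8
N: 0.25·a + 0.05·b = 2.96
From row1: a = (1.8 − 0.05·b) / 0.05.
Into row2: 0.25·(1.8 − 0.05·b)/0.05 + 0.05·b = 2.96 → b = 30.2, a = 5.8.

5.8 kg product A, 30.2 kg product B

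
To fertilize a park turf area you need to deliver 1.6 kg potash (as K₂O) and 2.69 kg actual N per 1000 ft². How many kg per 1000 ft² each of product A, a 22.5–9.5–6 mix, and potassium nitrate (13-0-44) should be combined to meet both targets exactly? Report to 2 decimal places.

10.70 kg product A, 2.18 kg potassium nitrate

With a, b = kg per 1000 ft² of product A and potassium nitrate:
K₂O: 0.06·a + 0.44·b = 1.6
N: 0.225·a + 0.13·b = 2.69
Eliminate b: (row1) − 0.44/0.13·(row2) → -0.701538·a = -7.50462, so a = 10.6974.
Then b = (2.69 − 0.225·10.6974) / 0.13 = 2.17763.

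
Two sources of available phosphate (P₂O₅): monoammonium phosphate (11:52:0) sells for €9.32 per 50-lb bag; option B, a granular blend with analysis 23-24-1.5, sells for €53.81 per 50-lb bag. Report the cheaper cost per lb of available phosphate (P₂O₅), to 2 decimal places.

€0.36 per lb P₂O₅ (monoammonium phosphate)

monoammonium phosphate: P₂O₅ per bag = 50 × 52% = 26 lb; cost = 9.32 / 26 = €0.3585/lb P₂O₅.
option B: P₂O₅ per bag = 50 × 24% = 12 lb; cost = 53.81 / 12 = €4.4842/lb P₂O₅.
monoammonium phosphate is cheaper.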